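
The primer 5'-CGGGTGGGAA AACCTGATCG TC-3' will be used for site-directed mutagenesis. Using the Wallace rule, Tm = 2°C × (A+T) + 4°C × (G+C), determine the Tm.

Scanning the sequence gives A=5, T=4, G=8, C=5.
AT pairs contribute 9, GC pairs contribute 13.
Tm = 2(9) + 4(13) = 18 + 52 = 70°C

70°C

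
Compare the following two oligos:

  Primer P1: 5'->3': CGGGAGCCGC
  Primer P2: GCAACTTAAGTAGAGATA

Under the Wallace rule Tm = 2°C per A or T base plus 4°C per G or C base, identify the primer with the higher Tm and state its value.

Primer P1: A+T=1, G+C=9 → Tm = 2(1)+4(9) = 38°C
Primer P2: A+T=12, G+C=6 → Tm = 2(12)+4(6) = 48°C
38°C vs 48°C → primer P2 is higher.

Primer P2, 48°C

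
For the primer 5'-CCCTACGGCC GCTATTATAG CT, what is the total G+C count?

Scanning the sequence gives A=4, C=8, G=4, T=6.
Total G or C: 4 + 8 = 12

12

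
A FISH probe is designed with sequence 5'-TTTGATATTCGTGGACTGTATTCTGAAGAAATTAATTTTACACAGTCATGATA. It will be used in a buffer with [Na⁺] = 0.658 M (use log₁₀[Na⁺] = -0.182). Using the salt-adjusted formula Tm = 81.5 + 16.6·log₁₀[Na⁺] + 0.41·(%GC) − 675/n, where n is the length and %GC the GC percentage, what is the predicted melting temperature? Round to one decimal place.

77.3°C

Length n = 53. Scanning the sequence gives A=17, G=9, C=6, T=21.
G+C = 15, so %GC = 15/53 × 100 = 28.302%
Salt term: 16.6 × (-0.182) = -3.021
GC term: 0.41 × 28.302 = 11.604; length term: −675/53 = −12.736
Tm = 81.5 + (-3.021) + 11.604 − 12.736 = 77.347 → 77.3°C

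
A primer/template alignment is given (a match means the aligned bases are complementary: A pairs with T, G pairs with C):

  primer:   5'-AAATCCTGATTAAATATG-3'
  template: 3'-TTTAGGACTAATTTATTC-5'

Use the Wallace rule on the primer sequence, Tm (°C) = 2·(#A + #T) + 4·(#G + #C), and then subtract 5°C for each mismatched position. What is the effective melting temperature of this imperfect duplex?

39°C

Primer base counts: A=8, T=6, G=2, C=2 → A+T=14, G+C=4
Perfect-match Tm = 2(14) + 4(4) = 28 + 16 = 44°C
Mismatches (positions where the bases are not complementary): 1 (at position 17)
Effective Tm = 44 − 1×5 = 44 − 5 = 39°C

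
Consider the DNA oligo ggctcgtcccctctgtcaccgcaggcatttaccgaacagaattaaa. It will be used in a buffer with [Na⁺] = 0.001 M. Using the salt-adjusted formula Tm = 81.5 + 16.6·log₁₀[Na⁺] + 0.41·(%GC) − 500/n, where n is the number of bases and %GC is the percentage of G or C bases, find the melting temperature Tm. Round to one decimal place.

Length n = 46. C=15, T=10, A=12, G=9
G+C = 24, so %GC = 24/46 × 100 = 52.174%
Salt term: 16.6 × (-3) = -49.8
GC term: 0.41 × 52.174 = 21.391; length term: −500/46 = −10.87
Tm = 81.5 + (-49.8) + 21.391 − 10.87 = 42.221 → 42.2°C

42.2°C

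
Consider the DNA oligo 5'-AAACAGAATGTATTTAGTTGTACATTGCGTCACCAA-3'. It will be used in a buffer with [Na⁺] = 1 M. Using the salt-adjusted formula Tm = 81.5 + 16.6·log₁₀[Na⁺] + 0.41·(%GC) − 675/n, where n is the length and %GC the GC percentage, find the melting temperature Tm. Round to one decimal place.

Length n = 36. Base counts: G=6, C=6, T=11, A=13
G+C = 12, so %GC = 12/36 × 100 = 33.333%
Salt term: 16.6 × (0) = 0
GC term: 0.41 × 33.333 = 13.667; length term: −675/36 = −18.75
Tm = 81.5 + (0) + 13.667 − 18.75 = 76.417 → 76.4°C

76.4°C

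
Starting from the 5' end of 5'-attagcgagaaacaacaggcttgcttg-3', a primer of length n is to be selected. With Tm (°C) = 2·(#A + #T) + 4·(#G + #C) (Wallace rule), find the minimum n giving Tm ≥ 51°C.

First 18 bases: ATTAGCGAGAAACAACAG → Tm = 50°C (< 51°C)
First 19 bases: ATTAGCGAGAAACAACAGG → Tm = 54°C (≥ 51°C)
Each additional base adds 2°C (A/T) or 4°C (G/C), so Tm is non-decreasing in n; n = 19 is the first length to reach 51°C.

n = 19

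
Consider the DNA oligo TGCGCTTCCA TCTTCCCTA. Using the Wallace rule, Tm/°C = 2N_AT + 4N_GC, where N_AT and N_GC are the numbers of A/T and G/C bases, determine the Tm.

58°C

Counting bases: A=2, C=8, G=2, T=7
AT pairs contribute 9, GC pairs contribute 10.
Tm = 2×9 + 4×10 = 58°C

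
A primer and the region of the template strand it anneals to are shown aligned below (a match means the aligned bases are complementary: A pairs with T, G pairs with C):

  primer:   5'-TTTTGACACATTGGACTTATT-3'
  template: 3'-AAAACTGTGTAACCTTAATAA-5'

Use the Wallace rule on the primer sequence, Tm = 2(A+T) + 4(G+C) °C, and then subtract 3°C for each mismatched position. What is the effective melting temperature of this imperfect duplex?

Primer base counts: A=5, T=10, G=3, C=3 → A+T=15, G+C=6
Perfect-match Tm = 2(15) + 4(6) = 30 + 24 = 54°C
Mismatches (positions where the bases are not complementary): 1 (at position 16)
Effective Tm = 54 − 1×3 = 54 − 3 = 51°C

51°C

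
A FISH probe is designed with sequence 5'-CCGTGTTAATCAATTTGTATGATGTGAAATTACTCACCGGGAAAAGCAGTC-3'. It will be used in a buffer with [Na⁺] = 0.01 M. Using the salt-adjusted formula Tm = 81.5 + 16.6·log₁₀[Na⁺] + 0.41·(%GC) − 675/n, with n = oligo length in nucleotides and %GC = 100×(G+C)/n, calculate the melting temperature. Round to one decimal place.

Length n = 51. C=9, A=16, G=11, T=15
G+C = 20, so %GC = 20/51 × 100 = 39.216%
Salt term: 16.6 × (-2) = -33.2
GC term: 0.41 × 39.216 = 16.079; length term: −675/51 = −13.235
Tm = 81.5 + (-33.2) + 16.079 − 13.235 = 51.144 → 51.1°C

51.1°C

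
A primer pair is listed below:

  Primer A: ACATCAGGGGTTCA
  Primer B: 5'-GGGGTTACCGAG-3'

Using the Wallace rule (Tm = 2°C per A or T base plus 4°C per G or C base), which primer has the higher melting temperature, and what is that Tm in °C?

Primer A, 42°C

Primer A: A+T=7, G+C=7 → Tm = 2(7)+4(7) = 42°C
Primer B: A+T=4, G+C=8 → Tm = 2(4)+4(8) = 40°C
42°C vs 40°C → primer A is higher.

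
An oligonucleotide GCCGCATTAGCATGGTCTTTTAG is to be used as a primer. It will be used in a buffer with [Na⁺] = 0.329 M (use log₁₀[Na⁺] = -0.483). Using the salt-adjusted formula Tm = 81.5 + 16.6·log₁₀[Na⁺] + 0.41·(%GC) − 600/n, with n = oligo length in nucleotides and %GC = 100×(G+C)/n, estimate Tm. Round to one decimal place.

67.0°C

Length n = 23. C=5, A=4, T=8, G=6
G+C = 11, so %GC = 11/23 × 100 = 47.826%
Salt term: 16.6 × (-0.483) = -8.018
GC term: 0.41 × 47.826 = 19.609; length term: −600/23 = −26.087
Tm = 81.5 + (-8.018) + 19.609 − 26.087 = 67.004 → 67.0°C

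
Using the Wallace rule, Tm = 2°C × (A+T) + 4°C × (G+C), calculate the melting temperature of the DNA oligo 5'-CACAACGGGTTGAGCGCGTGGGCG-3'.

82°C

Counting bases: G=11, C=6, A=4, T=3
So N_AT = 7 and N_GC = 17.
Tm = 2(7) + 4(17) = 14 + 68 = 82°C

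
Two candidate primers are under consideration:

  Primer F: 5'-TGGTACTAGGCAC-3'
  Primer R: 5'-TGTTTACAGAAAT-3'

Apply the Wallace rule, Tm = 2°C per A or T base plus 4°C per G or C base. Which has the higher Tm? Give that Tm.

Primer F, 40°C

Primer F: A+T=6, G+C=7 → Tm = 2(6)+4(7) = 40°C
Primer R: A+T=10, G+C=3 → Tm = 2(10)+4(3) = 32°C
40°C vs 32°C → primer F is higher.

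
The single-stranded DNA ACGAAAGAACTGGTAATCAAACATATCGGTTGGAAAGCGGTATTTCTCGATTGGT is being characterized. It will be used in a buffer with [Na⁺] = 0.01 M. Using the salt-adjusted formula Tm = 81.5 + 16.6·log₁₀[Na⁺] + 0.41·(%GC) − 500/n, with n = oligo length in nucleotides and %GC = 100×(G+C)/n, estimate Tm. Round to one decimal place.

55.6°C

Length n = 55. Scanning the sequence gives C=8, G=14, T=15, A=18.
G+C = 22, so %GC = 22/55 × 100 = 40%
Salt term: 16.6 × (-2) = -33.2
GC term: 0.41 × 40 = 16.4; length term: −500/55 = −9.091
Tm = 81.5 + (-33.2) + 16.4 − 9.091 = 55.609 → 55.6°C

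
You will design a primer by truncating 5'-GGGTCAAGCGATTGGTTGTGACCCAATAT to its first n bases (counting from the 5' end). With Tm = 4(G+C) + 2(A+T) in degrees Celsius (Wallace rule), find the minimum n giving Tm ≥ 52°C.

First 16 bases: GGGTCAAGCGATTGGT → Tm = 50°C (< 52°C)
First 17 bases: GGGTCAAGCGATTGGTT → Tm = 52°C (≥ 52°C)
Each additional base adds 2°C (A/T) or 4°C (G/C), so Tm is non-decreasing in n; n = 17 is the first length to reach 52°C.

n = 17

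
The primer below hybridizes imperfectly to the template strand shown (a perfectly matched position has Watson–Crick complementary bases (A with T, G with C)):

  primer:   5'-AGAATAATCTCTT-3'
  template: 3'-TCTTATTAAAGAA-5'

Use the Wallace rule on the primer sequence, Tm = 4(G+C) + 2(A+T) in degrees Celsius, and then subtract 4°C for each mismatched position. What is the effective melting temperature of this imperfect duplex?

28°C

Primer base counts: A=5, T=5, G=1, C=2 → A+T=10, G+C=3
Perfect-match Tm = 2(10) + 4(3) = 20 + 12 = 32°C
Mismatches (positions where the bases are not complementary): 1 (at position 9)
Effective Tm = 32 − 1×4 = 32 − 4 = 28°C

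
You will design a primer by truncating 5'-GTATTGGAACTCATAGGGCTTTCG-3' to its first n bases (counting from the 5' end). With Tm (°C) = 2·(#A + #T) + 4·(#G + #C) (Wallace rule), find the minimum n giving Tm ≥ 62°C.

n = 22

First 21 bases: GTATTGGAACTCATAGGGCTT → Tm = 60°C (< 62°C)
First 22 bases: GTATTGGAACTCATAGGGCTTT → Tm = 62°C (≥ 62°C)
Since every base adds ≥2°C, Tm only increases with n, so the threshold is first crossed at n = 22.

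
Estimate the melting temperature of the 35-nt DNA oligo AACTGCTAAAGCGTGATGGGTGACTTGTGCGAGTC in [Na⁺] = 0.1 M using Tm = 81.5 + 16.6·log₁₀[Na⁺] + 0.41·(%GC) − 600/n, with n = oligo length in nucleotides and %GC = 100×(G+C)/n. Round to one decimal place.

68.8°C

Length n = 35. Scanning the sequence gives G=12, A=8, C=6, T=9.
G+C = 18, so %GC = 18/35 × 100 = 51.429%
Salt term: 16.6 × (-1) = -16.6
GC term: 0.41 × 51.429 = 21.086; length term: −600/35 = −17.143
Tm = 81.5 + (-16.6) + 21.086 − 17.143 = 68.843 → 68.8°C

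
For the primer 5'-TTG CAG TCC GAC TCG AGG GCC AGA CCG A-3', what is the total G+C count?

Counting bases: T=4, A=6, G=9, C=9
Total G or C: 9 + 9 = 18

18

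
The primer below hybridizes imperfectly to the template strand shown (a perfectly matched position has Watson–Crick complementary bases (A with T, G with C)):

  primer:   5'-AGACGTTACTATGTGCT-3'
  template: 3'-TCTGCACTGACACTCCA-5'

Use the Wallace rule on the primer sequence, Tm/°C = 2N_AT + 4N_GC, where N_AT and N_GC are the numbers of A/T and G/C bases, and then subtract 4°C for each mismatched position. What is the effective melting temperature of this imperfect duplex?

32°C

Primer base counts: A=4, T=6, G=4, C=3 → A+T=10, G+C=7
Perfect-match Tm = 2(10) + 4(7) = 20 + 28 = 48°C
Mismatches (positions where the bases are not complementary): 4 (at positions 7, 11, 14, 16)
Effective Tm = 48 − 4×4 = 48 − 16 = 32°C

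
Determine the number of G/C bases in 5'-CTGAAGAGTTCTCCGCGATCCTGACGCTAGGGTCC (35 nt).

21

Counting bases: C=11, A=6, G=10, T=8
G+C = 10 + 11 = 21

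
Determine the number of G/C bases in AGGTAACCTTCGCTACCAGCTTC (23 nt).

12

Base counts: G=4, T=6, C=8, A=5
Total G or C: 4 + 8 = 12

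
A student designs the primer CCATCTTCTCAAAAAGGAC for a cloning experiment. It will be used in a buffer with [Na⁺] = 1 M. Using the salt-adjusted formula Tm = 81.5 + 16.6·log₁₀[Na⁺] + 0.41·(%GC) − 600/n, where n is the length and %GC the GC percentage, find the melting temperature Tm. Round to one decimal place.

67.2°C

Length n = 19. G=2, A=7, C=6, T=4
G+C = 8, so %GC = 8/19 × 100 = 42.105%
Salt term: 16.6 × (0) = 0
GC term: 0.41 × 42.105 = 17.263; length term: −600/19 = −31.579
Tm = 81.5 + (0) + 17.263 − 31.579 = 67.184 → 67.2°C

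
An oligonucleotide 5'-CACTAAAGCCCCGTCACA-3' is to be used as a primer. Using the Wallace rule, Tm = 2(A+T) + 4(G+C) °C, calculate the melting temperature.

Scanning the sequence gives C=8, A=6, T=2, G=2.
AT pairs contribute 8, GC pairs contribute 10.
Tm = 2(8) + 4(10) = 16 + 40 = 56°C

56°C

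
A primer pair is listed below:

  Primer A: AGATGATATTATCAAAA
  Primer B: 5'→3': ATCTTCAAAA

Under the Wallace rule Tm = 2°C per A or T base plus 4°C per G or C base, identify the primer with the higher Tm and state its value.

Primer A, 40°C

Primer A: A+T=14, G+C=3 → Tm = 2(14)+4(3) = 40°C
Primer B: A+T=8, G+C=2 → Tm = 2(8)+4(2) = 24°C
40°C vs 24°C → primer A is higher.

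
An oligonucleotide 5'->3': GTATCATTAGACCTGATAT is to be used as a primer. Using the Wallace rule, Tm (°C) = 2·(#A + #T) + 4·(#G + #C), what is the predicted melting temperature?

Scanning the sequence gives A=6, T=7, C=3, G=3.
So N_AT = 13 and N_GC = 6.
Tm = 4·6 + 2·13 = 24 + 26 = 50°C

50°C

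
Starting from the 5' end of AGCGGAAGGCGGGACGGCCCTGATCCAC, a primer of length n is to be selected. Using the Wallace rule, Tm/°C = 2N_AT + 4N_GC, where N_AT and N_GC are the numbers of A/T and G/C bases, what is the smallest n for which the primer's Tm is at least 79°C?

First 22 bases: AGCGGAAGGCGGGACGGCCCTG → Tm = 78°C (< 79°C)
First 23 bases: AGCGGAAGGCGGGACGGCCCTGA → Tm = 80°C (≥ 79°C)
Since every base adds ≥2°C, Tm only increases with n, so the threshold is first crossed at n = 23.

n = 23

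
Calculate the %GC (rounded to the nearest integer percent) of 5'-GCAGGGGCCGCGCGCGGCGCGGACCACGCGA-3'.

Base counts: G=15, A=4, C=12, T=0
G+C = 15 + 12 = 27 out of 31 bases
%GC = 27/31 × 100 = 87.1% ≈ 87%

87%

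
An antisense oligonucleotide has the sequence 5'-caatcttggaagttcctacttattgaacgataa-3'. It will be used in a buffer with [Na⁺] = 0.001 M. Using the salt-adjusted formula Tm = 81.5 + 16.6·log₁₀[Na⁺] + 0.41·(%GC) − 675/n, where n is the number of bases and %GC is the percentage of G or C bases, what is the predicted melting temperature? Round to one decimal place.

Length n = 33. G=5, T=11, C=6, A=11
G+C = 11, so %GC = 11/33 × 100 = 33.333%
Salt term: 16.6 × (-3) = -49.8
GC term: 0.41 × 33.333 = 13.667; length term: −675/33 = −20.455
Tm = 81.5 + (-49.8) + 13.667 − 20.455 = 24.912 → 24.9°C

24.9°C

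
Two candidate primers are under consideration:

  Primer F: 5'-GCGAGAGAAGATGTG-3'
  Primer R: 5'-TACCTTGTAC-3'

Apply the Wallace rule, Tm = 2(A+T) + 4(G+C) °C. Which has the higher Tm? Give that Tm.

Primer F: A+T=7, G+C=8 → Tm = 2(7)+4(8) = 46°C
Primer R: A+T=6, G+C=4 → Tm = 2(6)+4(4) = 28°C
46°C vs 28°C → primer F is higher.

Primer F, 46°C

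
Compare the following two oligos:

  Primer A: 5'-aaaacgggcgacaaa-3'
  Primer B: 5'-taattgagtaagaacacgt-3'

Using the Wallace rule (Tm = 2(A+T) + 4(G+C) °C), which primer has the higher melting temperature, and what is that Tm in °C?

Primer B, 50°C

Primer A: A+T=8, G+C=7 → Tm = 2(8)+4(7) = 44°C
Primer B: A+T=13, G+C=6 → Tm = 2(13)+4(6) = 50°C
44°C vs 50°C → primer B is higher.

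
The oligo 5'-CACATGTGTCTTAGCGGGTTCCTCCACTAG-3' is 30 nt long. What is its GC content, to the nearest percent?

53%

Counting bases: C=9, G=7, T=9, A=5
G+C = 7 + 9 = 16 out of 30 bases
%GC = 16/30 × 100 = 53.33% ≈ 53%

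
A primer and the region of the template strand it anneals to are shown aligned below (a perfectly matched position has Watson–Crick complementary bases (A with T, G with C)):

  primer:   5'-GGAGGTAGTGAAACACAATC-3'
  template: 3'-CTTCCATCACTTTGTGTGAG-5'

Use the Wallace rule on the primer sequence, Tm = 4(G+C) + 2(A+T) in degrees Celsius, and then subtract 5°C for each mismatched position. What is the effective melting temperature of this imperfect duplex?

Primer base counts: A=8, T=3, G=6, C=3 → A+T=11, G+C=9
Perfect-match Tm = 2(11) + 4(9) = 22 + 36 = 58°C
Mismatches (positions where the bases are not complementary): 2 (at positions 2, 18)
Effective Tm = 58 − 2×5 = 58 − 10 = 48°C

48°C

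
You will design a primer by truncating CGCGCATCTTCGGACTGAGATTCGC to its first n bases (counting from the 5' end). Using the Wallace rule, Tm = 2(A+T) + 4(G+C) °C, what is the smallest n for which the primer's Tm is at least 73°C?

n = 24

First 23 bases: CGCGCATCTTCGGACTGAGATTC → Tm = 72°C (< 73°C)
First 24 bases: CGCGCATCTTCGGACTGAGATTCG → Tm = 76°C (≥ 73°C)
Each additional base adds 2°C (A/T) or 4°C (G/C), so Tm is non-decreasing in n; n = 24 is the first length to reach 73°C.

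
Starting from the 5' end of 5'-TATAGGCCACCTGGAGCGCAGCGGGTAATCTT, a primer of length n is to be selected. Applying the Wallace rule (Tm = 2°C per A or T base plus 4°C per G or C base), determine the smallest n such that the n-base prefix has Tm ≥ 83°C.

First 24 bases: TATAGGCCACCTGGAGCGCAGCGG → Tm = 80°C (< 83°C)
First 25 bases: TATAGGCCACCTGGAGCGCAGCGGG → Tm = 84°C (≥ 83°C)
Since every base adds ≥2°C, Tm only increases with n, so the threshold is first crossed at n = 25.

n = 25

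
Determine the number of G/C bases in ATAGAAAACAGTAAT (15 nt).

Base counts: T=3, G=2, C=1, A=9
G+C = 2 + 1 = 3

3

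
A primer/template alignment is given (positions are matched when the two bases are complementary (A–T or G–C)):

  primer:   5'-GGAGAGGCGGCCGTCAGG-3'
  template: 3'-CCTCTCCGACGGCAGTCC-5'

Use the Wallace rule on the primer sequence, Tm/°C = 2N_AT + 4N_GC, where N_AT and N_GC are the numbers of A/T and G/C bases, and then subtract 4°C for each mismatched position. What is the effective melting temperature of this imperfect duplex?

Primer base counts: A=3, T=1, G=10, C=4 → A+T=4, G+C=14
Perfect-match Tm = 2(4) + 4(14) = 8 + 56 = 64°C
Mismatches (positions where the bases are not complementary): 1 (at position 9)
Effective Tm = 64 − 1×4 = 64 − 4 = 60°C

60°C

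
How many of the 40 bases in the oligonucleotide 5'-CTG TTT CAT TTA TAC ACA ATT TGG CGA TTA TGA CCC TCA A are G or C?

Counting bases: A=11, G=5, T=15, C=9
G+C = 5 + 9 = 14

14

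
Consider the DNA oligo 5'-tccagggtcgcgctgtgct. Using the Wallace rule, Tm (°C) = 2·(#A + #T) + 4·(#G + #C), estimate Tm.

64°C

G=7, T=5, A=1, C=6
AT pairs contribute 6, GC pairs contribute 13.
Tm = 2(6) + 4(13) = 12 + 52 = 64°C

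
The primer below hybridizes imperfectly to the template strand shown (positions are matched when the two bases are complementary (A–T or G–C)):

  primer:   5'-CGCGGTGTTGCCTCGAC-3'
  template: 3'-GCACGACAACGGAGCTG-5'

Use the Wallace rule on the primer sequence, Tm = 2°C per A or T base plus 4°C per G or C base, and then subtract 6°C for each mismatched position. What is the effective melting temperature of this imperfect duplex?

Primer base counts: A=1, T=4, G=6, C=6 → A+T=5, G+C=12
Perfect-match Tm = 2(5) + 4(12) = 10 + 48 = 58°C
Mismatches (positions where the bases are not complementary): 2 (at positions 3, 5)
Effective Tm = 58 − 2×6 = 58 − 12 = 46°C

46°C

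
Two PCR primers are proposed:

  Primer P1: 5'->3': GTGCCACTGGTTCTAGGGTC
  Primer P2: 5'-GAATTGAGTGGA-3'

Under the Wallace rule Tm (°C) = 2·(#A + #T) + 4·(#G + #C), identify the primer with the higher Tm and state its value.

Primer P1: A+T=8, G+C=12 → Tm = 2(8)+4(12) = 64°C
Primer P2: A+T=7, G+C=5 → Tm = 2(7)+4(5) = 34°C
64°C vs 34°C → primer P1 is higher.

Primer P1, 64°C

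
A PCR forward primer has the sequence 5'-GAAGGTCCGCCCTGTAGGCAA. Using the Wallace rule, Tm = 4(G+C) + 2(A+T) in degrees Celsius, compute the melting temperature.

68°C

Scanning the sequence gives A=5, C=6, T=3, G=7.
AT pairs contribute 8, GC pairs contribute 13.
Tm = 2×8 + 4×13 = 68°C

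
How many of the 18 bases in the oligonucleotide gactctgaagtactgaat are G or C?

A=6, C=3, T=5, G=4
G+C = 4 + 3 = 7

7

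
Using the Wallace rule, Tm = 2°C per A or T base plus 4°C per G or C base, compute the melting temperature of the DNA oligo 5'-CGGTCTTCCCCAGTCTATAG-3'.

62°C

G=4, C=7, T=6, A=3
So N_AT = 9 and N_GC = 11.
Tm = 2×9 + 4×11 = 62°C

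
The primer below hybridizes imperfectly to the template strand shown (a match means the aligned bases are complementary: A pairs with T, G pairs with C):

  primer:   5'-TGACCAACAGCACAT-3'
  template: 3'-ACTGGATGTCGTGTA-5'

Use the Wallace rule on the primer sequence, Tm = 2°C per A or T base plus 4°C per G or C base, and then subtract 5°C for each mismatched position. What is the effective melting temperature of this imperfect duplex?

Primer base counts: A=6, T=2, G=2, C=5 → A+T=8, G+C=7
Perfect-match Tm = 2(8) + 4(7) = 16 + 28 = 44°C
Mismatches (positions where the bases are not complementary): 1 (at position 6)
Effective Tm = 44 − 1×5 = 44 − 5 = 39°C

39°C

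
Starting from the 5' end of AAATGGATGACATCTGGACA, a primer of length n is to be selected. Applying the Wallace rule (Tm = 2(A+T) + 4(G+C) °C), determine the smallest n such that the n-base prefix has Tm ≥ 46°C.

n = 17

First 16 bases: AAATGGATGACATCTG → Tm = 44°C (< 46°C)
First 17 bases: AAATGGATGACATCTGG → Tm = 48°C (≥ 46°C)
Since every base adds ≥2°C, Tm only increases with n, so the threshold is first crossed at n = 17.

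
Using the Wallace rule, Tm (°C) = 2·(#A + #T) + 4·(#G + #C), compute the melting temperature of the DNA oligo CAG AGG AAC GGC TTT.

46°C

Base counts: A=4, C=3, T=3, G=5
So N_AT = 7 and N_GC = 8.
Tm = 2×7 + 4×8 = 46°C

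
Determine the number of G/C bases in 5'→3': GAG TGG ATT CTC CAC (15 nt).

8

Counting bases: C=4, T=4, G=4, A=3
G+C = 4 + 4 = 8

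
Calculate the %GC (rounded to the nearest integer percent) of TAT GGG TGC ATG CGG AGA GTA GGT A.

52%

Base counts: G=11, C=2, T=6, A=6
G+C = 11 + 2 = 13 out of 25 bases
%GC = 13/25 × 100 = 52% ≈ 52%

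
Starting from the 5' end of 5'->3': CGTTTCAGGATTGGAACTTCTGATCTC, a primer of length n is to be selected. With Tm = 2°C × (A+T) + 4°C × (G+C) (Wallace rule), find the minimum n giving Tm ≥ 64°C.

n = 22

First 21 bases: CGTTTCAGGATTGGAACTTCT → Tm = 60°C (< 64°C)
First 22 bases: CGTTTCAGGATTGGAACTTCTG → Tm = 64°C (≥ 64°C)
Each additional base adds 2°C (A/T) or 4°C (G/C), so Tm is non-decreasing in n; n = 22 is the first length to reach 64°C.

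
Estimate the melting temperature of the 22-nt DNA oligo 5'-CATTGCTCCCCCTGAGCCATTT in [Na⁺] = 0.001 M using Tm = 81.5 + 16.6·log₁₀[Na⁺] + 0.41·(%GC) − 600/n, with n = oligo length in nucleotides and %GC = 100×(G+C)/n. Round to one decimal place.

26.8°C

Length n = 22. Counting bases: C=9, T=7, G=3, A=3
G+C = 12, so %GC = 12/22 × 100 = 54.545%
Salt term: 16.6 × (-3) = -49.8
GC term: 0.41 × 54.545 = 22.363; length term: −600/22 = −27.273
Tm = 81.5 + (-49.8) + 22.363 − 27.273 = 26.79 → 26.8°C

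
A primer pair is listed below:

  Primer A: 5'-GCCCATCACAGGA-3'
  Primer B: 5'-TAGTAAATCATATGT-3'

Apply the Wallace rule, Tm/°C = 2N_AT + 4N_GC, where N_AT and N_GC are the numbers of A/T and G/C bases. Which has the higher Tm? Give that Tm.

Primer A, 42°C

Primer A: A+T=5, G+C=8 → Tm = 2(5)+4(8) = 42°C
Primer B: A+T=12, G+C=3 → Tm = 2(12)+4(3) = 36°C
42°C vs 36°C → primer A is higher.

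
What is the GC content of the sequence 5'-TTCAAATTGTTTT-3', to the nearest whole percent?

15%

Base counts: A=3, G=1, T=8, C=1
G+C = 1 + 1 = 2 out of 13 bases
%GC = 2/13 × 100 = 15.38% ≈ 15%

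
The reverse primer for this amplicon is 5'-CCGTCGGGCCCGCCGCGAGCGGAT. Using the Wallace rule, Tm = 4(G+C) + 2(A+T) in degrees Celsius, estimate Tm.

Base counts: T=2, A=2, C=10, G=10
So N_AT = 4 and N_GC = 20.
Tm = 4·20 + 2·4 = 80 + 8 = 88°C

88°C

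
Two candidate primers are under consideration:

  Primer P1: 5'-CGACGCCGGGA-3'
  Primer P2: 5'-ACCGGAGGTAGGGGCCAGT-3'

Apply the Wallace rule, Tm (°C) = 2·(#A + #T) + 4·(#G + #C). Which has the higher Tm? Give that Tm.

Primer P2, 64°C

Primer P1: A+T=2, G+C=9 → Tm = 2(2)+4(9) = 40°C
Primer P2: A+T=6, G+C=13 → Tm = 2(6)+4(13) = 64°C
40°C vs 64°C → primer P2 is higher.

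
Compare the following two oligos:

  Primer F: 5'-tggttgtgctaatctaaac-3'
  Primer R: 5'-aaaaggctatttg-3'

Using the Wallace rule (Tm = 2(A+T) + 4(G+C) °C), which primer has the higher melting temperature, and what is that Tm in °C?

Primer F, 52°C

Primer F: A+T=12, G+C=7 → Tm = 2(12)+4(7) = 52°C
Primer R: A+T=9, G+C=4 → Tm = 2(9)+4(4) = 34°C
52°C vs 34°C → primer F is higher.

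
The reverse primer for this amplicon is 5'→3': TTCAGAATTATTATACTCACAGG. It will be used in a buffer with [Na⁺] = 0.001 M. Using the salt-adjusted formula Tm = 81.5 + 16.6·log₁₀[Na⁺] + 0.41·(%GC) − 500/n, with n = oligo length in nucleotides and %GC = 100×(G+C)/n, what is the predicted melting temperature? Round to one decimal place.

Length n = 23. Counting bases: T=8, G=3, C=4, A=8
G+C = 7, so %GC = 7/23 × 100 = 30.435%
Salt term: 16.6 × (-3) = -49.8
GC term: 0.41 × 30.435 = 12.478; length term: −500/23 = −21.739
Tm = 81.5 + (-49.8) + 12.478 − 21.739 = 22.439 → 22.4°C

22.4°C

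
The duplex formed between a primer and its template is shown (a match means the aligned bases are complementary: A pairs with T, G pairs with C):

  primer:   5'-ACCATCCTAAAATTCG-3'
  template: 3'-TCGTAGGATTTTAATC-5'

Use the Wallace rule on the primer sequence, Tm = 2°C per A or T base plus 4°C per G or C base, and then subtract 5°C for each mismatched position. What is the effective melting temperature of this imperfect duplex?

34°C

Primer base counts: A=6, T=4, G=1, C=5 → A+T=10, G+C=6
Perfect-match Tm = 2(10) + 4(6) = 20 + 24 = 44°C
Mismatches (positions where the bases are not complementary): 2 (at positions 2, 15)
Effective Tm = 44 − 2×5 = 44 − 10 = 34°C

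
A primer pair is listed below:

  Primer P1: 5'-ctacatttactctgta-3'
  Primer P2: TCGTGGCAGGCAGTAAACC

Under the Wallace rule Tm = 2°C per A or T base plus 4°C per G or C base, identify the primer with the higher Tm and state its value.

Primer P2, 60°C

Primer P1: A+T=11, G+C=5 → Tm = 2(11)+4(5) = 42°C
Primer P2: A+T=8, G+C=11 → Tm = 2(8)+4(11) = 60°C
42°C vs 60°C → primer P2 is higher.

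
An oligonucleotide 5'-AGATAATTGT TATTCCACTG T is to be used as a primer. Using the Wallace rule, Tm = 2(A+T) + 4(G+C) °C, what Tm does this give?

Counting bases: C=3, A=6, G=3, T=9
AT pairs contribute 15, GC pairs contribute 6.
Tm = 2(15) + 4(6) = 30 + 24 = 54°C

54°C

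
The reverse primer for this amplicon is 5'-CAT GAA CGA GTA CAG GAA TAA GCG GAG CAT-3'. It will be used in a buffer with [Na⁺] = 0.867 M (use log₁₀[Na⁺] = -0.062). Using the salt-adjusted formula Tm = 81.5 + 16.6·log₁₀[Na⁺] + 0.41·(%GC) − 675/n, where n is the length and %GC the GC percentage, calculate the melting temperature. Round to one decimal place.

77.1°C

Length n = 30. Base counts: C=5, G=9, A=12, T=4
G+C = 14, so %GC = 14/30 × 100 = 46.667%
Salt term: 16.6 × (-0.062) = -1.029
GC term: 0.41 × 46.667 = 19.133; length term: −675/30 = −22.5
Tm = 81.5 + (-1.029) + 19.133 − 22.5 = 77.104 → 77.1°C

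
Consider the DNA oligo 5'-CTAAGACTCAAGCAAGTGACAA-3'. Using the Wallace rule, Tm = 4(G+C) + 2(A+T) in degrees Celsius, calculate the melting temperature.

Scanning the sequence gives G=4, A=10, C=5, T=3.
A+T = 13, G+C = 9
Tm = 4·9 + 2·13 = 36 + 26 = 62°C

62°C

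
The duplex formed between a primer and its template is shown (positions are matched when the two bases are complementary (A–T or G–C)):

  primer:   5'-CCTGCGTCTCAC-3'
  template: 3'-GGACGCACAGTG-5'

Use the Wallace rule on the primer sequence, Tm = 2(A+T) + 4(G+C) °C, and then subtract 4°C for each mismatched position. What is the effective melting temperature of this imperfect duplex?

36°C

Primer base counts: A=1, T=3, G=2, C=6 → A+T=4, G+C=8
Perfect-match Tm = 2(4) + 4(8) = 8 + 32 = 40°C
Mismatches (positions where the bases are not complementary): 1 (at position 8)
Effective Tm = 40 − 1×4 = 40 − 4 = 36°C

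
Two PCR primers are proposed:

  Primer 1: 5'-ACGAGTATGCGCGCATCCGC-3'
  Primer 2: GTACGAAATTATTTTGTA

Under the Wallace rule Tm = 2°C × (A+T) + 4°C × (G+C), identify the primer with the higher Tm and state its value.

Primer 1: A+T=7, G+C=13 → Tm = 2(7)+4(13) = 66°C
Primer 2: A+T=14, G+C=4 → Tm = 2(14)+4(4) = 44°C
66°C vs 44°C → primer 1 is higher.

Primer 1, 66°C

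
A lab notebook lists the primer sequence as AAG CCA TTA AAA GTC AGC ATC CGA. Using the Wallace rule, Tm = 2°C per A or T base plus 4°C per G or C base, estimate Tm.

Counting bases: A=10, G=4, T=4, C=6
So N_AT = 14 and N_GC = 10.
Tm = 4·10 + 2·14 = 40 + 28 = 68°C

68°C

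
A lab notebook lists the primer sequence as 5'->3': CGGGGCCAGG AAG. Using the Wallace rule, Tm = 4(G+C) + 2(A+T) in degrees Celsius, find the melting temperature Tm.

Counting bases: A=3, T=0, C=3, G=7
A+T = 3, G+C = 10
Tm = 2(3) + 4(10) = 6 + 40 = 46°C

46°C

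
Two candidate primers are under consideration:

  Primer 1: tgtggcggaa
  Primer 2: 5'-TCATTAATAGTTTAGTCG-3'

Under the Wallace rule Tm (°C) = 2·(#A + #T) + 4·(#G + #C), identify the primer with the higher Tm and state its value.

Primer 1: A+T=4, G+C=6 → Tm = 2(4)+4(6) = 32°C
Primer 2: A+T=13, G+C=5 → Tm = 2(13)+4(5) = 46°C
32°C vs 46°C → primer 2 is higher.

Primer 2, 46°C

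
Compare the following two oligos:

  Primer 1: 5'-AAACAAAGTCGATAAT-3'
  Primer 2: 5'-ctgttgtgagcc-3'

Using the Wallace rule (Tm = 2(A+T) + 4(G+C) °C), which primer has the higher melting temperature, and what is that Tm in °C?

Primer 1, 40°C

Primer 1: A+T=12, G+C=4 → Tm = 2(12)+4(4) = 40°C
Primer 2: A+T=5, G+C=7 → Tm = 2(5)+4(7) = 38°C
40°C vs 38°C → primer 1 is higher.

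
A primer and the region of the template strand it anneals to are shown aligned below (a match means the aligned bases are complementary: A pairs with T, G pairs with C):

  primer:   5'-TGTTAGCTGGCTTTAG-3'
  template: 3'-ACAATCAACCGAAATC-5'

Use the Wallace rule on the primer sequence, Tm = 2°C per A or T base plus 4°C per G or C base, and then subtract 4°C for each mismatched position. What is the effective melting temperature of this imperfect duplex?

Primer base counts: A=2, T=7, G=5, C=2 → A+T=9, G+C=7
Perfect-match Tm = 2(9) + 4(7) = 18 + 28 = 46°C
Mismatches (positions where the bases are not complementary): 1 (at position 7)
Effective Tm = 46 − 1×4 = 46 − 4 = 42°C

42°C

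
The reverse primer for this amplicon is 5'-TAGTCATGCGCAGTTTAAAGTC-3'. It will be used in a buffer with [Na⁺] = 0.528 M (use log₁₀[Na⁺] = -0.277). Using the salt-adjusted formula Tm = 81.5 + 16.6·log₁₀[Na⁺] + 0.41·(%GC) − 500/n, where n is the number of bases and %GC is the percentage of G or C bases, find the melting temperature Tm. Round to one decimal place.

70.9°C

Length n = 22. Counting bases: T=7, G=5, A=6, C=4
G+C = 9, so %GC = 9/22 × 100 = 40.909%
Salt term: 16.6 × (-0.277) = -4.598
GC term: 0.41 × 40.909 = 16.773; length term: −500/22 = −22.727
Tm = 81.5 + (-4.598) + 16.773 − 22.727 = 70.948 → 70.9°C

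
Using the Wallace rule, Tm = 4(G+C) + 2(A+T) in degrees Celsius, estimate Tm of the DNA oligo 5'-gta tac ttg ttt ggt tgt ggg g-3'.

Counting bases: G=9, C=1, T=10, A=2
So N_AT = 12 and N_GC = 10.
Tm = 2(12) + 4(10) = 24 + 40 = 64°C

64°C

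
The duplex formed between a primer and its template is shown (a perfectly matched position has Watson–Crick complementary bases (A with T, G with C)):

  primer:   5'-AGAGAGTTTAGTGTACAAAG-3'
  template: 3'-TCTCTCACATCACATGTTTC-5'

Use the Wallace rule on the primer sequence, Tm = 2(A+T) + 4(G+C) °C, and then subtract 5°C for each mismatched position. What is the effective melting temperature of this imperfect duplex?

Primer base counts: A=8, T=5, G=6, C=1 → A+T=13, G+C=7
Perfect-match Tm = 2(13) + 4(7) = 26 + 28 = 54°C
Mismatches (positions where the bases are not complementary): 1 (at position 8)
Effective Tm = 54 − 1×5 = 54 − 5 = 49°C

49°C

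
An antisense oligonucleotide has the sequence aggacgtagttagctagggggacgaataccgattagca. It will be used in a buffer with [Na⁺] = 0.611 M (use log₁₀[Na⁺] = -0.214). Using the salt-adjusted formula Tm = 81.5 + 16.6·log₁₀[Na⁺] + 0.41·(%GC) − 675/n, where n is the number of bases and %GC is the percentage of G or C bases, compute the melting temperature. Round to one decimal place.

80.7°C

Length n = 38. Counting bases: T=7, C=6, A=12, G=13
G+C = 19, so %GC = 19/38 × 100 = 50%
Salt term: 16.6 × (-0.214) = -3.552
GC term: 0.41 × 50 = 20.5; length term: −675/38 = −17.763
Tm = 81.5 + (-3.552) + 20.5 − 17.763 = 80.685 → 80.7°C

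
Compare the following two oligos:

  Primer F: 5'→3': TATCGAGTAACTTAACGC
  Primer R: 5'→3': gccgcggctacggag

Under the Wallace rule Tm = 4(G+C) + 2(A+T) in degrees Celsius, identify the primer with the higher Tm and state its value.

Primer F: A+T=11, G+C=7 → Tm = 2(11)+4(7) = 50°C
Primer R: A+T=3, G+C=12 → Tm = 2(3)+4(12) = 54°C
50°C vs 54°C → primer R is higher.

Primer R, 54°C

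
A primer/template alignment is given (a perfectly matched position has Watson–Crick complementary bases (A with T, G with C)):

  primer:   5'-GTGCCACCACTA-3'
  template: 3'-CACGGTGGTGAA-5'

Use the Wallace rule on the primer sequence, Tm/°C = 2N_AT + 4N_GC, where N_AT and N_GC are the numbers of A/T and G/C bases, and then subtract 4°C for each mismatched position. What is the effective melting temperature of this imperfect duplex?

34°C

Primer base counts: A=3, T=2, G=2, C=5 → A+T=5, G+C=7
Perfect-match Tm = 2(5) + 4(7) = 10 + 28 = 38°C
Mismatches (positions where the bases are not complementary): 1 (at position 12)
Effective Tm = 38 − 1×4 = 38 − 4 = 34°C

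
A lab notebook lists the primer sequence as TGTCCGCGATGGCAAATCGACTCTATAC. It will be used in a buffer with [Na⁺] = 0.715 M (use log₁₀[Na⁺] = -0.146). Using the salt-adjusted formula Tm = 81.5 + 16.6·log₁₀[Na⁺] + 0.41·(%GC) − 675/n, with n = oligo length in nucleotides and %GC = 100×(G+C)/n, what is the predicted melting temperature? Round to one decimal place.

75.5°C

Length n = 28. Base counts: T=7, A=7, G=6, C=8
G+C = 14, so %GC = 14/28 × 100 = 50%
Salt term: 16.6 × (-0.146) = -2.424
GC term: 0.41 × 50 = 20.5; length term: −675/28 = −24.107
Tm = 81.5 + (-2.424) + 20.5 − 24.107 = 75.469 → 75.5°C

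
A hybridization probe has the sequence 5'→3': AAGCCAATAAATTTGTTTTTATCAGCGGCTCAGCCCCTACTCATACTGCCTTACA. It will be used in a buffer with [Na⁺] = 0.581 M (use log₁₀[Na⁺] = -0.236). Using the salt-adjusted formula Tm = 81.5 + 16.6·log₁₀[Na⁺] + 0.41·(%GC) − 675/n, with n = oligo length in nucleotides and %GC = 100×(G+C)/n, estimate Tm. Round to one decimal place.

82.5°C

Length n = 55. Scanning the sequence gives T=17, C=16, G=7, A=15.
G+C = 23, so %GC = 23/55 × 100 = 41.818%
Salt term: 16.6 × (-0.236) = -3.918
GC term: 0.41 × 41.818 = 17.145; length term: −675/55 = −12.273
Tm = 81.5 + (-3.918) + 17.145 − 12.273 = 82.454 → 82.5°C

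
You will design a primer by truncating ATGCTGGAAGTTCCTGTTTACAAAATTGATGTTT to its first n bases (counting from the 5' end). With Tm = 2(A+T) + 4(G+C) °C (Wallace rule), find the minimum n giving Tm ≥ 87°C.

First 32 bases: ATGCTGGAAGTTCCTGTTTACAAAATTGATGT → Tm = 86°C (< 87°C)
First 33 bases: ATGCTGGAAGTTCCTGTTTACAAAATTGATGTT → Tm = 88°C (≥ 87°C)
Since every base adds ≥2°C, Tm only increases with n, so the threshold is first crossed at n = 33.

n = 33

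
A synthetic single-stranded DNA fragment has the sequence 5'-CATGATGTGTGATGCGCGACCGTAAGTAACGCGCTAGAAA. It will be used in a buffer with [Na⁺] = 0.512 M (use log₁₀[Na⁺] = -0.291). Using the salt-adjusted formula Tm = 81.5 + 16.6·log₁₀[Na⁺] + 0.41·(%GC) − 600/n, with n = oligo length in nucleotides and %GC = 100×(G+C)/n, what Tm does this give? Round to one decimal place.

82.2°C

Length n = 40. Scanning the sequence gives A=12, G=12, T=8, C=8.
G+C = 20, so %GC = 20/40 × 100 = 50%
Salt term: 16.6 × (-0.291) = -4.831
GC term: 0.41 × 50 = 20.5; length term: −600/40 = −15
Tm = 81.5 + (-4.831) + 20.5 − 15 = 82.169 → 82.2°C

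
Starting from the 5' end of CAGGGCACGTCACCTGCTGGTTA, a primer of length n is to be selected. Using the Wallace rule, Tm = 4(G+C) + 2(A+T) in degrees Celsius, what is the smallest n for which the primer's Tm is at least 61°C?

First 18 bases: CAGGGCACGTCACCTGCT → Tm = 60°C (< 61°C)
First 19 bases: CAGGGCACGTCACCTGCTG → Tm = 64°C (≥ 61°C)
Each additional base adds 2°C (A/T) or 4°C (G/C), so Tm is non-decreasing in n; n = 19 is the first length to reach 61°C.

n = 19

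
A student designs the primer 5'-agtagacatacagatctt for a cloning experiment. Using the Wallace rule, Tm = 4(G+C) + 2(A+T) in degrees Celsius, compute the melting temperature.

48°C

Base counts: T=5, A=7, G=3, C=3
So N_AT = 12 and N_GC = 6.
Tm = 4·6 + 2·12 = 24 + 24 = 48°C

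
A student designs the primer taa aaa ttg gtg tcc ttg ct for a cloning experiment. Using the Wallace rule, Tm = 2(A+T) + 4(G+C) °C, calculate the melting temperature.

54°C

G=4, A=5, C=3, T=8
So N_AT = 13 and N_GC = 7.
Tm = 4·7 + 2·13 = 28 + 26 = 54°C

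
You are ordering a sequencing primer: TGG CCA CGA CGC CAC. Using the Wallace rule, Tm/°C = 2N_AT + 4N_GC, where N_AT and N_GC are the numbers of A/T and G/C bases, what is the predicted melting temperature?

Scanning the sequence gives C=7, A=3, T=1, G=4.
A+T = 4, G+C = 11
Tm = 2×4 + 4×11 = 52°C

52°C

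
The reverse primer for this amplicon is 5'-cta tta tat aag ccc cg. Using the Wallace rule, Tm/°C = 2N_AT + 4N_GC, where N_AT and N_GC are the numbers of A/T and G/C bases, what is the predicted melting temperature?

T=5, G=2, C=5, A=5
A+T = 10, G+C = 7
Tm = 2(10) + 4(7) = 20 + 28 = 48°C

48°C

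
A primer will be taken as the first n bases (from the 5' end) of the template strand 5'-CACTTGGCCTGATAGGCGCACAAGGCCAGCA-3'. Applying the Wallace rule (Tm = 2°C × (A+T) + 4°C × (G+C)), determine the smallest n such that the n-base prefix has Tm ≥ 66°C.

n = 21

First 20 bases: CACTTGGCCTGATAGGCGCA → Tm = 64°C (< 66°C)
First 21 bases: CACTTGGCCTGATAGGCGCAC → Tm = 68°C (≥ 66°C)
Since every base adds ≥2°C, Tm only increases with n, so the threshold is first crossed at n = 21.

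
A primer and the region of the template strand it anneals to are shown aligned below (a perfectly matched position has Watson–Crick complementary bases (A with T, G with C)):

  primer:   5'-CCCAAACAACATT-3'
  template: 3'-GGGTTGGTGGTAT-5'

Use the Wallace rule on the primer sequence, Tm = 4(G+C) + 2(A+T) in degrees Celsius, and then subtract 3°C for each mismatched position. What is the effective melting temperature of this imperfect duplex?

27°C

Primer base counts: A=6, T=2, G=0, C=5 → A+T=8, G+C=5
Perfect-match Tm = 2(8) + 4(5) = 16 + 20 = 36°C
Mismatches (positions where the bases are not complementary): 3 (at positions 6, 9, 13)
Effective Tm = 36 − 3×3 = 36 − 9 = 27°C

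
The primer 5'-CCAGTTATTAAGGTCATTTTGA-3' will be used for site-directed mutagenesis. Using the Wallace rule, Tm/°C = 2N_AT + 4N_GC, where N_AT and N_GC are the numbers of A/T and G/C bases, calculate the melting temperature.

Scanning the sequence gives C=3, G=4, T=9, A=6.
A+T = 15, G+C = 7
Tm = 2(15) + 4(7) = 30 + 28 = 58°C

58°C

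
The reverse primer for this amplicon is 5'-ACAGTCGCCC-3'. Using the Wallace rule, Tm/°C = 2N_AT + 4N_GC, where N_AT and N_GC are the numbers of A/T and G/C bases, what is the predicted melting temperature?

34°C

Scanning the sequence gives G=2, C=5, T=1, A=2.
A+T = 3, G+C = 7
Tm = 2×3 + 4×7 = 34°C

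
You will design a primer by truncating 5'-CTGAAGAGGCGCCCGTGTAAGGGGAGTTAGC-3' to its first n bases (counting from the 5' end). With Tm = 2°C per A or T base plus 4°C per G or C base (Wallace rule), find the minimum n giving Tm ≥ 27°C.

First 8 bases: CTGAAGAG → Tm = 24°C (< 27°C)
First 9 bases: CTGAAGAGG → Tm = 28°C (≥ 27°C)
Each additional base adds 2°C (A/T) or 4°C (G/C), so Tm is non-decreasing in n; n = 9 is the first length to reach 27°C.

n = 9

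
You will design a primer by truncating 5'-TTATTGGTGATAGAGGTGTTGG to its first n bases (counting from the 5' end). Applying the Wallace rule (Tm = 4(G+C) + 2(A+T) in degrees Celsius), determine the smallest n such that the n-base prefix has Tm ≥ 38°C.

n = 15

First 14 bases: TTATTGGTGATAGA → Tm = 36°C (< 38°C)
First 15 bases: TTATTGGTGATAGAG → Tm = 40°C (≥ 38°C)
Since every base adds ≥2°C, Tm only increases with n, so the threshold is first crossed at n = 15.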